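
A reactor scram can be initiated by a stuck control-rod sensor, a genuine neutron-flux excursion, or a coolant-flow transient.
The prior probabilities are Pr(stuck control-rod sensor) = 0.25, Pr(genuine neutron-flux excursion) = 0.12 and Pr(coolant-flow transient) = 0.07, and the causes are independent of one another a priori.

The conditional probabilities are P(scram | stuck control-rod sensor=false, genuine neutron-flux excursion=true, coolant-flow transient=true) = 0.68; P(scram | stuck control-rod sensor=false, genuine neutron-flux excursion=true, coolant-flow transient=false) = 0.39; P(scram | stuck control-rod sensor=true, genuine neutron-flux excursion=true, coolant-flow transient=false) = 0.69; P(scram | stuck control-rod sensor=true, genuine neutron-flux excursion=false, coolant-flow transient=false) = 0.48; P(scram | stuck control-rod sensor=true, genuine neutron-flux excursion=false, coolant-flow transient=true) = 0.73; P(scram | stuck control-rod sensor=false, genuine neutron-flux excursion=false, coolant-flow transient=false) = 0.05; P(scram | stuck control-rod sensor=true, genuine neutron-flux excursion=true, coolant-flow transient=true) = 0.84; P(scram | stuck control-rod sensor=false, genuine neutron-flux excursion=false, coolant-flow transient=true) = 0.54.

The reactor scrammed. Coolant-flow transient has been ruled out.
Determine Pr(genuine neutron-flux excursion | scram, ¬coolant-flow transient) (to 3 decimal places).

P(scram | ¬coolant-flow transient) = 0.05·0.75·0.88 + 0.39·0.75·0.12 + 0.48·0.25·0.88 + 0.69·0.25·0.12 = 0.033000 + 0.035100 + 0.105600 + 0.020700 = 0.194400
The genuine neutron-flux excursion-present share is 0.035100 + 0.020700 = 0.055800.
Hence the posterior is 0.055800/0.194400 ≈ 0.287.

Pr(genuine neutron-flux excursion | scram, ¬coolant-flow transient) ≈ 0.287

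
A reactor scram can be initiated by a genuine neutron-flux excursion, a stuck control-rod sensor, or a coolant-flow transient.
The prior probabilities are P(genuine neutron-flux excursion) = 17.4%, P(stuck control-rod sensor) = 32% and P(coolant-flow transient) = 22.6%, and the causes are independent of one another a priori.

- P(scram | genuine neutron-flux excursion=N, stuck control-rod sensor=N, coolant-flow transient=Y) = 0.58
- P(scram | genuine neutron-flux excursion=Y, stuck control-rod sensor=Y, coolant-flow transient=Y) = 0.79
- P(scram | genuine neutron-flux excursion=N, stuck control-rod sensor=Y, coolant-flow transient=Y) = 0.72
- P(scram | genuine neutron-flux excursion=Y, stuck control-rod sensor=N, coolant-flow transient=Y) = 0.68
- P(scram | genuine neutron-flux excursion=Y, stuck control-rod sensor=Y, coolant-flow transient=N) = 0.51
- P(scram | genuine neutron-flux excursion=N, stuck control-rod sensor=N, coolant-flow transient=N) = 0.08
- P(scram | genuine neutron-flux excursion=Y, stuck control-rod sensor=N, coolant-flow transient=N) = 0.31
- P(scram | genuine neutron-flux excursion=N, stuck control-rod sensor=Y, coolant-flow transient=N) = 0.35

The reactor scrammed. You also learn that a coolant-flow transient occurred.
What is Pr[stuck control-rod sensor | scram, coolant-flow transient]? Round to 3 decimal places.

P(scram | coolant-flow transient) = 0.58·0.826·0.68 + 0.72·0.826·0.32 + 0.68·0.174·0.68 + 0.79·0.174·0.32 = 0.325774 + 0.190310 + 0.080458 + 0.043987 = 0.640529
Of this, 0.234297 comes from 0.190310 + 0.043987 (the stuck control-rod sensor=true cases).
Hence the posterior is 0.234297/0.640529 ≈ 0.366.

Pr[stuck control-rod sensor | scram, coolant-flow transient] ≈ 0.366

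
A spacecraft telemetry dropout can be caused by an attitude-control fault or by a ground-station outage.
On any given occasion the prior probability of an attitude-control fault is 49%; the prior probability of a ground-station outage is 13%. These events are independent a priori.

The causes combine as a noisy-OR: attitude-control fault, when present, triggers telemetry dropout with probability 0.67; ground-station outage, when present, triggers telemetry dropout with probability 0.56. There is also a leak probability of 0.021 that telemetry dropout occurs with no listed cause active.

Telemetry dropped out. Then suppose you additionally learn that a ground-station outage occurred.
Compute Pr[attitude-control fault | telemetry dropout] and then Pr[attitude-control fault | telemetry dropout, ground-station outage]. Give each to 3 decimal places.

Pr[attitude-control fault | telemetry dropout] ≈ 0.879; Pr[attitude-control fault | telemetry dropout, ground-station outage] ≈ 0.591

Under noisy-OR, P(telemetry dropout | causes) = 1 − (1−0.021)·∏(1−qᵢ) over the active causes.
For the numerator, keep only attitude-control fault=true terms: 0.288575 + 0.054645 = 0.343220
The normalizing constant is 0.021×0.51×0.87 + 0.56924×0.51×0.13 + 0.67693×0.49×0.87 + 0.857849×0.49×0.13 = 0.390279
Posterior = 0.343220 / 0.390279 ≈ 0.879

With the extra evidence:
P(telemetry dropout | ground-station outage) = 0.56924·0.51 + 0.857849·0.49 = 0.290312 + 0.420346 = 0.710658
The attitude-control fault-present share is 0.857849·0.49 = 0.420346.
P(attitude-control fault | telemetry dropout, ground-station outage) = 0.420346 / 0.710658 ≈ 0.591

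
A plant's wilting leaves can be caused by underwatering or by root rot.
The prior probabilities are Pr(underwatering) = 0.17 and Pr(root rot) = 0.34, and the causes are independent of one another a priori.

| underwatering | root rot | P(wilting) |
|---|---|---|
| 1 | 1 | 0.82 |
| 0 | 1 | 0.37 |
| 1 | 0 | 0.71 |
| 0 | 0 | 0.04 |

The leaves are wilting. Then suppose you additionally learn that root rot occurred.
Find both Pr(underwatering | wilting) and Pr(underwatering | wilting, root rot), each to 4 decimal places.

Pr(underwatering | wilting) ≈ 0.5014; Pr(underwatering | wilting, root rot) ≈ 0.3122

P(wilting) = 0.04*0.83*0.66 + 0.37*0.83*0.34 + 0.71*0.17*0.66 + 0.82*0.17*0.34 = 0.021912 + 0.104414 + 0.079662 + 0.047396 = 0.253384
Restricting to configurations with underwatering present: 0.079662 + 0.047396 = 0.127058.
Hence the posterior is 0.127058/0.253384 ≈ 0.5014.

Now also conditioning on root rot=true:
Weight on underwatering=true, given the evidence: 0.82×0.17 = 0.139400
Normalizer over all consistent configurations: 0.37×0.83 + 0.82×0.17 = 0.446500
P(underwatering | wilting, root rot) = 0.139400/0.446500 ≈ 0.3122
This is intercausal reasoning (explaining away): once root rot accounts for the wilting, underwatering becomes less likely.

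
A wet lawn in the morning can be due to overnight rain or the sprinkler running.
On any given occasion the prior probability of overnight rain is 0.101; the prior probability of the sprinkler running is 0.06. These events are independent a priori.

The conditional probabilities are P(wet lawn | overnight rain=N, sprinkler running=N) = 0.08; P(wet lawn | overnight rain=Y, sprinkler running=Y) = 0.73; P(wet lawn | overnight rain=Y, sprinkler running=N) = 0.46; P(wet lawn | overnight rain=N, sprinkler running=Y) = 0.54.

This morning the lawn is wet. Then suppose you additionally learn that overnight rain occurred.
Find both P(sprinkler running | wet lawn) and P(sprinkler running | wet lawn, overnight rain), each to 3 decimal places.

P(sprinkler running | wet lawn) ≈ 0.232; P(sprinkler running | wet lawn, overnight rain) ≈ 0.092

For the numerator, keep only sprinkler running=true terms: 0.029128 + 0.004424 = 0.033552
Normalizer over all consistent configurations: 0.08*0.899*0.94 + 0.54*0.899*0.06 + 0.46*0.101*0.94 + 0.73*0.101*0.06 = 0.144829
Posterior = 0.033552 / 0.144829 ≈ 0.232

With the extra evidence:
Sum P(wet lawn|·) weighted by the priors over both values of sprinkler running:
  P(wet lawn | overnight rain) = 0.46*0.94 + 0.73*0.06
        = 0.432400 + 0.043800 = 0.476200
Keeping only the sprinkler running-present terms gives 0.043800, so
  P(sprinkler running | wet lawn, overnight rain) = 0.043800 / 0.476200 ≈ 0.092
— overnight rain explains away the evidence for sprinkler running.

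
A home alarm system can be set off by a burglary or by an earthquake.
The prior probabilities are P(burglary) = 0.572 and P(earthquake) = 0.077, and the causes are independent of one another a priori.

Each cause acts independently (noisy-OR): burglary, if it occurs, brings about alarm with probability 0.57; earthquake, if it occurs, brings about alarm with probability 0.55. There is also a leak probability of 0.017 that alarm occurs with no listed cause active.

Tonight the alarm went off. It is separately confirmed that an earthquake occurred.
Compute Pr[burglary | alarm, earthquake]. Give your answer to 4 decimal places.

Under noisy-OR, P(alarm | causes) = 1 − (1−0.017)·∏(1−qᵢ) over the active causes.
By total probability over both values of burglary:
  P(alarm | earthquake) = 0.55765*0.428 + 0.809789*0.572
        = 0.238674 + 0.463199 = 0.701873
Keeping only the burglary-present terms gives 0.463199, so
  P(burglary | alarm, earthquake) = 0.463199 / 0.701873 ≈ 0.6599

Pr[burglary | alarm, earthquake] ≈ 0.6599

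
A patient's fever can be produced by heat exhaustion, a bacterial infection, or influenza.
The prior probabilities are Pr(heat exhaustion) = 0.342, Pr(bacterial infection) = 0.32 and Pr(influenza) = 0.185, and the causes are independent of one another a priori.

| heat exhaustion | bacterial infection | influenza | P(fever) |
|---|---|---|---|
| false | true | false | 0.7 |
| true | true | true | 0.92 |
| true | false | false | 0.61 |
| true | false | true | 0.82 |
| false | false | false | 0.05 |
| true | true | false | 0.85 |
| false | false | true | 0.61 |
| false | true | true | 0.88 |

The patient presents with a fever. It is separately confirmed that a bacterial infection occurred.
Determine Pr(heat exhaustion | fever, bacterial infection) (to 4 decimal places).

Pr(heat exhaustion | fever, bacterial infection) ≈ 0.3795

For the numerator, keep only heat exhaustion=true terms: 0.236921 + 0.058208 = 0.295129
Normalizer over all consistent configurations: 0.7×0.658×0.815 + 0.88×0.658×0.185 + 0.85×0.342×0.815 + 0.92×0.342×0.185 = 0.777640
Posterior = 0.295129 / 0.777640 ≈ 0.3795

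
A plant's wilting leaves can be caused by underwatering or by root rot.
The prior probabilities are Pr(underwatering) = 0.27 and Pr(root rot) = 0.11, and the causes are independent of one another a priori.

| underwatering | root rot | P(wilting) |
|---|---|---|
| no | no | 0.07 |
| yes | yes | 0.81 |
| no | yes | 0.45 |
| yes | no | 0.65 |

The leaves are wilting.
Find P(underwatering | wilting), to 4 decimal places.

Sum P(wilting|·) weighted by the priors over the 4 (underwatering, root rot) configurations:
  P(wilting) = 0.07×0.73×0.89 + 0.45×0.73×0.11 + 0.65×0.27×0.89 + 0.81×0.27×0.11
        = 0.045479 + 0.036135 + 0.156195 + 0.024057 = 0.261866
The terms with underwatering present sum to 0.180252, so
  P(underwatering | wilting) = 0.180252 / 0.261866 ≈ 0.6883

P(underwatering | wilting) ≈ 0.6883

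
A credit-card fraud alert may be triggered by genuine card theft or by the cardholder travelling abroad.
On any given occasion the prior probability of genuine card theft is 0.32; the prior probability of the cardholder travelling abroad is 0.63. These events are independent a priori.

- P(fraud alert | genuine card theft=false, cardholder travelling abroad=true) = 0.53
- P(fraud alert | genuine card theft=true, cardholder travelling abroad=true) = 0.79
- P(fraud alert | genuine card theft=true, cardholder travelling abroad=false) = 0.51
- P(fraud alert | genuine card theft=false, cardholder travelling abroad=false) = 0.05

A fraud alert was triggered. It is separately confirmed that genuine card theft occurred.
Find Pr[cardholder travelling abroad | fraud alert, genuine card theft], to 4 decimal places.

P(fraud alert | genuine card theft) = 0.51*0.37 + 0.79*0.63 = 0.188700 + 0.497700 = 0.686400
Restricting to configurations with cardholder travelling abroad present: 0.79*0.63 = 0.497700.
Hence the posterior is 0.497700/0.686400 ≈ 0.7251.

Pr[cardholder travelling abroad | fraud alert, genuine card theft] ≈ 0.7251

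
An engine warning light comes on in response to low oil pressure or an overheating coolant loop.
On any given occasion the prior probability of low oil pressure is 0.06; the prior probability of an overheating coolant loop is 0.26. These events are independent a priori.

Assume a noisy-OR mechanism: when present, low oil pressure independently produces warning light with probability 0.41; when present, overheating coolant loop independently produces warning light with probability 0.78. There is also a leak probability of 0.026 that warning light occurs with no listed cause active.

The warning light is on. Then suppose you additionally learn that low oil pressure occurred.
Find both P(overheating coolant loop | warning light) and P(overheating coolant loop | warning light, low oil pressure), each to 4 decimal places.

P(overheating coolant loop | warning light) ≈ 0.8476; P(overheating coolant loop | warning light, low oil pressure) ≈ 0.4192

Under noisy-OR, P(warning light | causes) = 1 − (1−0.026)·∏(1−qᵢ) over the active causes.
Weight on overheating coolant loop=true, given the evidence: 0.192030 + 0.013628 = 0.205658
The normalizing constant is 0.026*0.94*0.74 + 0.78572*0.94*0.26 + 0.42534*0.06*0.74 + 0.873575*0.06*0.26 = 0.242629
P(overheating coolant loop | warning light) = 0.205658/0.242629 ≈ 0.8476

Now also conditioning on low oil pressure=true:
P(warning light | low oil pressure) = 0.42534×0.74 + 0.873575×0.26 = 0.314752 + 0.227130 = 0.541882
The overheating coolant loop-present share is 0.873575×0.26 = 0.227130.
P(overheating coolant loop | warning light, low oil pressure) = 0.227130 / 0.541882 ≈ 0.4192
— low oil pressure explains away the evidence for overheating coolant loop.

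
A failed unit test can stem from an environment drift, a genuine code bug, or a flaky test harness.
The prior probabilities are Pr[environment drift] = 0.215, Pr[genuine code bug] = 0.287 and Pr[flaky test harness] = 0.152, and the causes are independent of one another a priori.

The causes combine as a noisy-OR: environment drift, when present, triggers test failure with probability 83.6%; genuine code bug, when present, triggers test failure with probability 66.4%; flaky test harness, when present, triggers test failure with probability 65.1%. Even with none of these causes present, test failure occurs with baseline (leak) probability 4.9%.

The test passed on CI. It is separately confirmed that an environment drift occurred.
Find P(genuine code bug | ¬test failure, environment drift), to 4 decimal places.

Under noisy-OR, P(test failure | causes) = 1 − (1−0.049)·∏(1−qᵢ) over the active causes.
P(¬test failure | environment drift) = 0.155964×0.713×0.848 + 0.054431×0.713×0.152 + 0.052404×0.287×0.848 + 0.018289×0.287×0.152 = 0.094300 + 0.005899 + 0.012754 + 0.000798 = 0.113751
Of this, 0.013552 comes from 0.012754 + 0.000798 (the genuine code bug=true cases).
P(genuine code bug | ¬test failure, environment drift) = 0.013552 / 0.113751 ≈ 0.1191

P(genuine code bug | ¬test failure, environment drift) ≈ 0.1191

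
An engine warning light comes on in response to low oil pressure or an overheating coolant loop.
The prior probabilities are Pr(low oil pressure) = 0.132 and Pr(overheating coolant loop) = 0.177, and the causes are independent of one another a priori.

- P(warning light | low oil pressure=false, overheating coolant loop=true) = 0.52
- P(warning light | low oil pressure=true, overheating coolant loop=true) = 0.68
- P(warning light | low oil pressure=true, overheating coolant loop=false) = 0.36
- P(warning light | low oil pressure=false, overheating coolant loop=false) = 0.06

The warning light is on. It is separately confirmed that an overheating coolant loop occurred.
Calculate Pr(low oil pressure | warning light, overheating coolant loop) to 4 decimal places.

P(warning light | overheating coolant loop) = 0.52×0.868 + 0.68×0.132 = 0.451360 + 0.089760 = 0.541120
Restricting to configurations with low oil pressure present: 0.68×0.132 = 0.089760.
P(low oil pressure | warning light, overheating coolant loop) = 0.089760 / 0.541120 ≈ 0.1659

Pr(low oil pressure | warning light, overheating coolant loop) ≈ 0.1659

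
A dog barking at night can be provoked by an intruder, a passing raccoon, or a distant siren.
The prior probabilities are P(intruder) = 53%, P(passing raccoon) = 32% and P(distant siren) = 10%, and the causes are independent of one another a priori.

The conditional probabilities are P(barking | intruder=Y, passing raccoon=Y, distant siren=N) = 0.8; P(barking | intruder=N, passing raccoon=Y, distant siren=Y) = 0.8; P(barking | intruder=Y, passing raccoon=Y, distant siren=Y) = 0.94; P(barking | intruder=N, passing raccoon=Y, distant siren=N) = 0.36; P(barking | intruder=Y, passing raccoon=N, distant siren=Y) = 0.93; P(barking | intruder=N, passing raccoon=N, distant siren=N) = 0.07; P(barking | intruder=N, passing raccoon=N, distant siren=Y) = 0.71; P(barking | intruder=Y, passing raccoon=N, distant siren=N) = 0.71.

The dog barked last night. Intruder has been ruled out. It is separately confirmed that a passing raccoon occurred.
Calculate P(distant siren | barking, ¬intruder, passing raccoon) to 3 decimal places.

Numerator (weight on configurations with distant siren): 0.8*0.1 = 0.080000
Denominator P(barking | ¬intruder, passing raccoon): 0.36*0.9 + 0.8*0.1 = 0.404000
P(distant siren | barking, ¬intruder, passing raccoon) = 0.080000/0.404000 ≈ 0.198

P(distant siren | barking, ¬intruder, passing raccoon) ≈ 0.198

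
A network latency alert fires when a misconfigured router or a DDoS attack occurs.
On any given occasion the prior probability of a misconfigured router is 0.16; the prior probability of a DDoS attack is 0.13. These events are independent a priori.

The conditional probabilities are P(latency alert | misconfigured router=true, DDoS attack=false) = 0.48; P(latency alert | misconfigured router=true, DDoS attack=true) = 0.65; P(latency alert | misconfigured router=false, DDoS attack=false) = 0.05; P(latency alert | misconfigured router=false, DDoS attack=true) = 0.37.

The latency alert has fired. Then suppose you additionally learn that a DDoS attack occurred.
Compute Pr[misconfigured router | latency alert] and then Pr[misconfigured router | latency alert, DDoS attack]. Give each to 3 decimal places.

By total probability over the 4 (misconfigured router, DDoS attack) configurations:
  P(latency alert) = 0.05·0.84·0.87 + 0.37·0.84·0.13 + 0.48·0.16·0.87 + 0.65·0.16·0.13
        = 0.036540 + 0.040404 + 0.066816 + 0.013520 = 0.157280
Keeping only the misconfigured router-present terms gives 0.080336, so
  P(misconfigured router | latency alert) = 0.080336 / 0.157280 ≈ 0.511

Now also conditioning on DDoS attack=true:
Enumerate both values of misconfigured router and weight by the priors:
  P(latency alert | DDoS attack) = 0.37×0.84 + 0.65×0.16
        = 0.310800 + 0.104000 = 0.414800
The terms with misconfigured router present sum to 0.104000, so
  P(misconfigured router | latency alert, DDoS attack) = 0.104000 / 0.414800 ≈ 0.251

Pr[misconfigured router | latency alert] ≈ 0.511; Pr[misconfigured router | latency alert, DDoS attack] ≈ 0.251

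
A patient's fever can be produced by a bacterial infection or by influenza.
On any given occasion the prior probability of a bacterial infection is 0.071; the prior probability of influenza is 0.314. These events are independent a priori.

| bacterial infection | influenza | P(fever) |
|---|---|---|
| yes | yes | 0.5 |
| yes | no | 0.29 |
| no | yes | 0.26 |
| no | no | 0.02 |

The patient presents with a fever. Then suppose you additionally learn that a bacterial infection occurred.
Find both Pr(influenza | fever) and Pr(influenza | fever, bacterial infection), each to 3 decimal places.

Pr(influenza | fever) ≈ 0.764; Pr(influenza | fever, bacterial infection) ≈ 0.441

P(fever) = 0.02×0.929×0.686 + 0.26×0.929×0.314 + 0.29×0.071×0.686 + 0.5×0.071×0.314 = 0.012746 + 0.075844 + 0.014125 + 0.011147 = 0.113862
Of this, 0.086991 comes from 0.075844 + 0.011147 (the influenza=true cases).
Hence the posterior is 0.086991/0.113862 ≈ 0.764.

With the extra evidence:
P(fever | bacterial infection) = 0.29·0.686 + 0.5·0.314 = 0.198940 + 0.157000 = 0.355940
Restricting to configurations with influenza present: 0.5·0.314 = 0.157000.
So P(influenza | fever, bacterial infection) = 0.157000/0.355940 ≈ 0.441.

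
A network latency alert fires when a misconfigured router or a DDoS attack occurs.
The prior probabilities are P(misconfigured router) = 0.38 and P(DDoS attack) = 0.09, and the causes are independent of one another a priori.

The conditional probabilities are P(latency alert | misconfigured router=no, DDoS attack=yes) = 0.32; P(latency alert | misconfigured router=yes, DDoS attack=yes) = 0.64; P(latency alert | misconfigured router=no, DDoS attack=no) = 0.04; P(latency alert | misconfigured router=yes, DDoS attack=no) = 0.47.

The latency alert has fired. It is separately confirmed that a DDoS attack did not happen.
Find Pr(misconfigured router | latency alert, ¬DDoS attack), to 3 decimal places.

Pr(misconfigured router | latency alert, ¬DDoS attack) ≈ 0.878

Numerator (weight on configurations with misconfigured router): 0.47×0.38 = 0.178600
The normalizing constant is 0.04×0.62 + 0.47×0.38 = 0.203400
P(misconfigured router | latency alert, ¬DDoS attack) = 0.178600/0.203400 ≈ 0.878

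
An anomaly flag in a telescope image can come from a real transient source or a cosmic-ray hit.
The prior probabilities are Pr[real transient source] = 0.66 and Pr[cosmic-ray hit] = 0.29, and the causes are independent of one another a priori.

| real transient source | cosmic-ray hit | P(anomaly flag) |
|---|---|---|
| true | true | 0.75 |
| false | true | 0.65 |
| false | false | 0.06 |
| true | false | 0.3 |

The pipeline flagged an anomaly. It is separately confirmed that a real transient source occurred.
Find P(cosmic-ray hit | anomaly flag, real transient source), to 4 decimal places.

P(anomaly flag | real transient source) = 0.3×0.71 + 0.75×0.29 = 0.213000 + 0.217500 = 0.430500
Of this, 0.217500 comes from 0.75×0.29 (the cosmic-ray hit=true cases).
So P(cosmic-ray hit | anomaly flag, real transient source) = 0.217500/0.430500 ≈ 0.5052.

P(cosmic-ray hit | anomaly flag, real transient source) ≈ 0.5052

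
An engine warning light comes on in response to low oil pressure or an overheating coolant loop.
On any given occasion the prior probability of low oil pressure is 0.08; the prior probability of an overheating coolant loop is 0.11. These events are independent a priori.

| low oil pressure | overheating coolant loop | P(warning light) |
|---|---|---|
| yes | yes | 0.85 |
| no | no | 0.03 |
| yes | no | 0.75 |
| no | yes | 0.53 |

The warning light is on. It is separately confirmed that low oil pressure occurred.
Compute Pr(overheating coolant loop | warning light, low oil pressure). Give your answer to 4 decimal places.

Pr(overheating coolant loop | warning light, low oil pressure) ≈ 0.1229

Enumerate both values of overheating coolant loop and weight by the priors:
  P(warning light | low oil pressure) = 0.75·0.89 + 0.85·0.11
        = 0.667500 + 0.093500 = 0.761000
Keeping only the overheating coolant loop-present terms gives 0.093500, so
  P(overheating coolant loop | warning light, low oil pressure) = 0.093500 / 0.761000 ≈ 0.1229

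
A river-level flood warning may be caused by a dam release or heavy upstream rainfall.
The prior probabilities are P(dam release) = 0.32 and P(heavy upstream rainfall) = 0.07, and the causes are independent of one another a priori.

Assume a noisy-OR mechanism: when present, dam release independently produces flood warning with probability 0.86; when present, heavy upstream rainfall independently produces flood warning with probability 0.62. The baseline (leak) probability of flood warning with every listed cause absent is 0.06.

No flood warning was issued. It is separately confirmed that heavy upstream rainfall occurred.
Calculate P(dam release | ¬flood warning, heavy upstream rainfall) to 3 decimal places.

Under noisy-OR, P(flood warning | causes) = 1 − (1−0.06)·∏(1−qᵢ) over the active causes.
Sum P(¬flood warning|·) weighted by the priors over both values of dam release:
  P(¬flood warning | heavy upstream rainfall) = 0.3572·0.68 + 0.050008·0.32
        = 0.242896 + 0.016003 = 0.258899
Configurations with dam release contribute 0.016003, so
  P(dam release | ¬flood warning, heavy upstream rainfall) = 0.016003 / 0.258899 ≈ 0.062

P(dam release | ¬flood warning, heavy upstream rainfall) ≈ 0.062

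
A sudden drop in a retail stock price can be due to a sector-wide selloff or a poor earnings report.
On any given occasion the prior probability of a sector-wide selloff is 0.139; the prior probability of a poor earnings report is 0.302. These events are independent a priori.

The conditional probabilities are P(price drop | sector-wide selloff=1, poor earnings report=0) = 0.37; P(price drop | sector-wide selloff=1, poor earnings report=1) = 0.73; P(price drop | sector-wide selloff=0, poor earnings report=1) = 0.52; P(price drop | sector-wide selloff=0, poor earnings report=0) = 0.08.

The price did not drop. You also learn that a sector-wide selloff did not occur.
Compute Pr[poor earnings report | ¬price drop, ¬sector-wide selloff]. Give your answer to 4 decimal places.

Weight on poor earnings report=true, given the evidence: 0.48×0.302 = 0.144960
Normalizer over all consistent configurations: 0.92×0.698 + 0.48×0.302 = 0.787120
P(poor earnings report | ¬price drop, ¬sector-wide selloff) = 0.144960/0.787120 ≈ 0.1842

Pr[poor earnings report | ¬price drop, ¬sector-wide selloff] ≈ 0.1842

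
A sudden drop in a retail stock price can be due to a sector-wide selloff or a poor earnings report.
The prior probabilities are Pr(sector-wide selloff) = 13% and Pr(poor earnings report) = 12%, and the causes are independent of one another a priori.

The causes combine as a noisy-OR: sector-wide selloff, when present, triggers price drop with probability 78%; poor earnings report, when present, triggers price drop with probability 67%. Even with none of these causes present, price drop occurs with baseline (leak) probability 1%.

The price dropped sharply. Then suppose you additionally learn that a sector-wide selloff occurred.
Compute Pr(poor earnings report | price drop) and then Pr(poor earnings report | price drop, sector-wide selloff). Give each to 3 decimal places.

Pr(poor earnings report | price drop) ≈ 0.466; Pr(poor earnings report | price drop, sector-wide selloff) ≈ 0.139

Under noisy-OR, P(price drop | causes) = 1 − (1−0.01)·∏(1−qᵢ) over the active causes.
Sum P(price drop|·) weighted by the priors over the 4 (sector-wide selloff, poor earnings report) configurations:
  P(price drop) = 0.01·0.87·0.88 + 0.6733·0.87·0.12 + 0.7822·0.13·0.88 + 0.928126·0.13·0.12
        = 0.007656 + 0.070293 + 0.089484 + 0.014479 = 0.181912
Configurations with poor earnings report contribute 0.084772, so
  P(poor earnings report | price drop) = 0.084772 / 0.181912 ≈ 0.466

Now condition on the additional information:
P(price drop | sector-wide selloff) = 0.7822×0.88 + 0.928126×0.12 = 0.688336 + 0.111375 = 0.799711
Of this, 0.111375 comes from 0.928126×0.12 (the poor earnings report=true cases).
So P(poor earnings report | price drop, sector-wide selloff) = 0.111375/0.799711 ≈ 0.139.
Conditioning on sector-wide selloff lowers the posterior on poor earnings report: the classic explaining-away effect in a common-effect structure.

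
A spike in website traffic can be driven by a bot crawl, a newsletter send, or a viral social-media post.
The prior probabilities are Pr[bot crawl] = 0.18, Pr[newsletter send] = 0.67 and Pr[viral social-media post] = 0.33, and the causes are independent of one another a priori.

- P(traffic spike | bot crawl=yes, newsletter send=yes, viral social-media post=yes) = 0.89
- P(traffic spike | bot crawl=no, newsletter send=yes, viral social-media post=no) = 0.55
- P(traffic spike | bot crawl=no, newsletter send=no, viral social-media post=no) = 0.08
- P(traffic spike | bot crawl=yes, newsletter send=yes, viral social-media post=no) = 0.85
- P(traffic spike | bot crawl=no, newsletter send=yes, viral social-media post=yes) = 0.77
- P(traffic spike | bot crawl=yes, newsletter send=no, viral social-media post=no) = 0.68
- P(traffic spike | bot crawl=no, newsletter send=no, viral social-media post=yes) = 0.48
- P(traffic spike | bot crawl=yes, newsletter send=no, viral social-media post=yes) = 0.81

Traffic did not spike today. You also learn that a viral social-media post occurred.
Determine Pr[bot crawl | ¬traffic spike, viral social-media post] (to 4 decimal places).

Numerator (weight on configurations with bot crawl): 0.011286 + 0.013266 = 0.024552
Denominator P(¬traffic spike | viral social-media post): 0.52×0.82×0.33 + 0.23×0.82×0.67 + 0.19×0.18×0.33 + 0.11×0.18×0.67 = 0.291626
Posterior = 0.024552 / 0.291626 ≈ 0.0842

Pr[bot crawl | ¬traffic spike, viral social-media post] ≈ 0.0842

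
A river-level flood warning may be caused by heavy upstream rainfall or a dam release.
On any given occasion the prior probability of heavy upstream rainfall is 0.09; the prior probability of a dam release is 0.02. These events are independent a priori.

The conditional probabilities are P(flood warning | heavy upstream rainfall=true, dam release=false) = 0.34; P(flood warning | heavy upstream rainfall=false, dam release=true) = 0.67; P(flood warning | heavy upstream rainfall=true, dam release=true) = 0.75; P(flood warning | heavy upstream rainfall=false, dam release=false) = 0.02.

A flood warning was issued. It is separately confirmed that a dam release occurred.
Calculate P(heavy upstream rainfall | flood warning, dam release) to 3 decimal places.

P(flood warning | dam release) = 0.67·0.91 + 0.75·0.09 = 0.609700 + 0.067500 = 0.677200
Restricting to configurations with heavy upstream rainfall present: 0.75·0.09 = 0.067500.
P(heavy upstream rainfall | flood warning, dam release) = 0.067500 / 0.677200 ≈ 0.100

P(heavy upstream rainfall | flood warning, dam release) ≈ 0.100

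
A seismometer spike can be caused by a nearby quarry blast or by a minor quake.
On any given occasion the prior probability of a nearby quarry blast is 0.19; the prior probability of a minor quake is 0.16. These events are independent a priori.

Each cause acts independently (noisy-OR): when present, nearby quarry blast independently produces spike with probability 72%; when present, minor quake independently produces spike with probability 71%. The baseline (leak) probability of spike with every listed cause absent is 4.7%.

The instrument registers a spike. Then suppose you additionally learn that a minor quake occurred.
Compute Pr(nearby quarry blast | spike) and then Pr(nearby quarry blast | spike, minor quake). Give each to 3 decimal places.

Under noisy-OR, P(spike | causes) = 1 − (1−0.047)·∏(1−qᵢ) over the active causes.
For the numerator, keep only nearby quarry blast=true terms: 0.117012 + 0.028048 = 0.145060
Normalizer over all consistent configurations: 0.047×0.81×0.84 + 0.72363×0.81×0.16 + 0.73316×0.19×0.84 + 0.922616×0.19×0.16 = 0.270821
P(nearby quarry blast | spike) = 0.145060/0.270821 ≈ 0.536

Now also conditioning on minor quake=true:
By total probability over both values of nearby quarry blast:
  P(spike | minor quake) = 0.72363·0.81 + 0.922616·0.19
        = 0.586140 + 0.175297 = 0.761437
Configurations with nearby quarry blast contribute 0.175297, so
  P(nearby quarry blast | spike, minor quake) = 0.175297 / 0.761437 ≈ 0.230
The drop from 0.536 to 0.230 is the explaining-away (discounting) effect.

Pr(nearby quarry blast | spike) ≈ 0.536; Pr(nearby quarry blast | spike, minor quake) ≈ 0.230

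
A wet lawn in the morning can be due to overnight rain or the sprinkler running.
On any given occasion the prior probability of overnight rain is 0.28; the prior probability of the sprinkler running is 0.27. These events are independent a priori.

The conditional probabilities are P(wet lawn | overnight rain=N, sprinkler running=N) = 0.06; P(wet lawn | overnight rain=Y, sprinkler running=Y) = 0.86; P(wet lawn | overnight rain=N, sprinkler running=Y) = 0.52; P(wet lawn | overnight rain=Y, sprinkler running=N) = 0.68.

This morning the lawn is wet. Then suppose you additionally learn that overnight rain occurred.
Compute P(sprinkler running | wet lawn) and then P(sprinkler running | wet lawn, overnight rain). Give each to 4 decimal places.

P(wet lawn) = 0.06*0.72*0.73 + 0.52*0.72*0.27 + 0.68*0.28*0.73 + 0.86*0.28*0.27 = 0.031536 + 0.101088 + 0.138992 + 0.065016 = 0.336632
Of this, 0.166104 comes from 0.101088 + 0.065016 (the sprinkler running=true cases).
Hence the posterior is 0.166104/0.336632 ≈ 0.4934.

With the extra evidence:
P(wet lawn | overnight rain) = 0.68*0.73 + 0.86*0.27 = 0.496400 + 0.232200 = 0.728600
Restricting to configurations with sprinkler running present: 0.86*0.27 = 0.232200.
Hence the posterior is 0.232200/0.728600 ≈ 0.3187.

P(sprinkler running | wet lawn) ≈ 0.4934; P(sprinkler running | wet lawn, overnight rain) ≈ 0.3187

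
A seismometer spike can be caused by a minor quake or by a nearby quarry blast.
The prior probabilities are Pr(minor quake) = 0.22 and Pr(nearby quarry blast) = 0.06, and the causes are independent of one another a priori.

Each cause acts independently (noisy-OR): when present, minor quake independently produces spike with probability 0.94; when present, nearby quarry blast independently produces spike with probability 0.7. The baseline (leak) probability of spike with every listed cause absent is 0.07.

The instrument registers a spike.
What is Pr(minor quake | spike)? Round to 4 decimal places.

Pr(minor quake | spike) ≈ 0.7100

Under noisy-OR, P(spike | causes) = 1 − (1−0.07)·∏(1−qᵢ) over the active causes.
P(spike) = 0.07·0.78·0.94 + 0.721·0.78·0.06 + 0.9442·0.22·0.94 + 0.98326·0.22·0.06 = 0.051324 + 0.033743 + 0.195261 + 0.012979 = 0.293307
The minor quake-present share is 0.195261 + 0.012979 = 0.208240.
P(minor quake | spike) = 0.208240 / 0.293307 ≈ 0.7100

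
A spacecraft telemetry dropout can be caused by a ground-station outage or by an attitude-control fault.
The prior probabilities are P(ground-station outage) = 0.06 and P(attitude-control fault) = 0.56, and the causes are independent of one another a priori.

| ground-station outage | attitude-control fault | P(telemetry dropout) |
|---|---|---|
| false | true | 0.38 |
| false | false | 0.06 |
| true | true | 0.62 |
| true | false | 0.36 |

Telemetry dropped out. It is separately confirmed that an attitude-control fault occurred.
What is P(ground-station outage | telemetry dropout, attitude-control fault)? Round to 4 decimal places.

Numerator (weight on configurations with ground-station outage): 0.62·0.06 = 0.037200
Denominator P(telemetry dropout | attitude-control fault): 0.38·0.94 + 0.62·0.06 = 0.394400
Posterior = 0.037200 / 0.394400 ≈ 0.0943

P(ground-station outage | telemetry dropout, attitude-control fault) ≈ 0.0943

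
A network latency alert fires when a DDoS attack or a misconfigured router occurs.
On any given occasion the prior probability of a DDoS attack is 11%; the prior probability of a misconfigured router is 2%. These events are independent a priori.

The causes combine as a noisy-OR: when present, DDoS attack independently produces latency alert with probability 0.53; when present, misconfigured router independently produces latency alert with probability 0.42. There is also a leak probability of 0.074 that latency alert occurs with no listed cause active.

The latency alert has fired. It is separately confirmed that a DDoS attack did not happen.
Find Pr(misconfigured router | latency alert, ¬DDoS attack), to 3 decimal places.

Pr(misconfigured router | latency alert, ¬DDoS attack) ≈ 0.113

Under noisy-OR, P(latency alert | causes) = 1 − (1−0.074)·∏(1−qᵢ) over the active causes.
P(latency alert | ¬DDoS attack) = 0.074·0.98 + 0.46292·0.02 = 0.072520 + 0.009258 = 0.081778
Of this, 0.009258 comes from 0.46292·0.02 (the misconfigured router=true cases).
P(misconfigured router | latency alert, ¬DDoS attack) = 0.009258 / 0.081778 ≈ 0.113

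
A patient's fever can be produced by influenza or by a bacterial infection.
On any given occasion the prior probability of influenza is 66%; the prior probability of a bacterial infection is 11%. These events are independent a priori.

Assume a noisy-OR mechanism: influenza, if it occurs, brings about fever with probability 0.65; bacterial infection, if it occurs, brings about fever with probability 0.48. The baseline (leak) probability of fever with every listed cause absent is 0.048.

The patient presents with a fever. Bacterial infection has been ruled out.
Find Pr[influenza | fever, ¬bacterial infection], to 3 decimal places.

Pr[influenza | fever, ¬bacterial infection] ≈ 0.964

Under noisy-OR, P(fever | causes) = 1 − (1−0.048)·∏(1−qᵢ) over the active causes.
Sum P(fever|·) weighted by the priors over both values of influenza:
  P(fever | ¬bacterial infection) = 0.048·0.34 + 0.6668·0.66
        = 0.016320 + 0.440088 = 0.456408
Configurations with influenza contribute 0.440088, so
  P(influenza | fever, ¬bacterial infection) = 0.440088 / 0.456408 ≈ 0.964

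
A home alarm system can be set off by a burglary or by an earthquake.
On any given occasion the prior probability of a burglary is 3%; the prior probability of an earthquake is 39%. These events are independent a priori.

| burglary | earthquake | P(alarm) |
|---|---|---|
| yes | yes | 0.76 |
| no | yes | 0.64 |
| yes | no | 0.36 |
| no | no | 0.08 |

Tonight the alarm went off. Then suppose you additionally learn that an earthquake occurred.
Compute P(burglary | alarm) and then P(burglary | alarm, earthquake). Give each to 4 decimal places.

P(burglary | alarm) ≈ 0.0508; P(burglary | alarm, earthquake) ≈ 0.0354

By total probability over the 4 (burglary, earthquake) configurations:
  P(alarm) = 0.08·0.97·0.61 + 0.64·0.97·0.39 + 0.36·0.03·0.61 + 0.76·0.03·0.39
        = 0.047336 + 0.242112 + 0.006588 + 0.008892 = 0.304928
Keeping only the burglary-present terms gives 0.015480, so
  P(burglary | alarm) = 0.015480 / 0.304928 ≈ 0.0508

With the extra evidence:
Enumerate both values of burglary and weight by the priors:
  P(alarm | earthquake) = 0.64*0.97 + 0.76*0.03
        = 0.620800 + 0.022800 = 0.643600
Keeping only the burglary-present terms gives 0.022800, so
  P(burglary | alarm, earthquake) = 0.022800 / 0.643600 ≈ 0.0354
This is intercausal reasoning (explaining away): once earthquake accounts for the alarm, burglary becomes less likely.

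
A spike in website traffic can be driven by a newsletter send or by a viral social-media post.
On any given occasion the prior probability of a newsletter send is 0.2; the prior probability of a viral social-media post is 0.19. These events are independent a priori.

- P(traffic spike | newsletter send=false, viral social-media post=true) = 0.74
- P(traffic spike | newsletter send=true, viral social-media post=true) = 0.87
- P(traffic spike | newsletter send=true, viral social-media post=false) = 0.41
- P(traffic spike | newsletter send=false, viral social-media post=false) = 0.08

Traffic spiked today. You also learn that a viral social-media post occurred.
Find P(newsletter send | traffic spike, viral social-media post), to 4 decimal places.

P(newsletter send | traffic spike, viral social-media post) ≈ 0.2272

P(traffic spike | viral social-media post) = 0.74·0.8 + 0.87·0.2 = 0.592000 + 0.174000 = 0.766000
Restricting to configurations with newsletter send present: 0.87·0.2 = 0.174000.
P(newsletter send | traffic spike, viral social-media post) = 0.174000 / 0.766000 ≈ 0.2272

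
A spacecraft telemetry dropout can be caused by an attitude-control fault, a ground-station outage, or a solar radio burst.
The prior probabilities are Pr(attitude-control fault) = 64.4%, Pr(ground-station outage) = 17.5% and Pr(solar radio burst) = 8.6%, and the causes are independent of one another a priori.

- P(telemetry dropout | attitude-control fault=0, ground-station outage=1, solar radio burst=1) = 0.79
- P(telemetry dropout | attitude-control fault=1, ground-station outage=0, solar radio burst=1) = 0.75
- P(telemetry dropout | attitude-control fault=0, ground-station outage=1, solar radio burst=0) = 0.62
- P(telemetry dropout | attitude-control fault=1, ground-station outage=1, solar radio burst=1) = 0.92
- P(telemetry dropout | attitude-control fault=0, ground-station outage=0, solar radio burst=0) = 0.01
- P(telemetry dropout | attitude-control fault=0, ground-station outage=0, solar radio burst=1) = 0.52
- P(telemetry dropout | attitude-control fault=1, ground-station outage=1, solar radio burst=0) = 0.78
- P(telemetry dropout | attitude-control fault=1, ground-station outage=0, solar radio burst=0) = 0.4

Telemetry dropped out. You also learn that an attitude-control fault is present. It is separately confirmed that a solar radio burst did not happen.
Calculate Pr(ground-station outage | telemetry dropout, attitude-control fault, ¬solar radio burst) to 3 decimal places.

By total probability over both values of ground-station outage:
  P(telemetry dropout | attitude-control fault, ¬solar radio burst) = 0.4*0.825 + 0.78*0.175
        = 0.330000 + 0.136500 = 0.466500
The terms with ground-station outage present sum to 0.136500, so
  P(ground-station outage | telemetry dropout, attitude-control fault, ¬solar radio burst) = 0.136500 / 0.466500 ≈ 0.293

Pr(ground-station outage | telemetry dropout, attitude-control fault, ¬solar radio burst) ≈ 0.293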